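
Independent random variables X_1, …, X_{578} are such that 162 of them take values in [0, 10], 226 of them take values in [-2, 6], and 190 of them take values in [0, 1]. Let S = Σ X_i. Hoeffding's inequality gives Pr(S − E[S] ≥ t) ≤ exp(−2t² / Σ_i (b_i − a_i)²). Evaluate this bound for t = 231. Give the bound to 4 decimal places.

0.0315

Σ(b_i − a_i)² = 162·10² + 226·8² + 190·1² = 30854.
Exponent = 2·231² / 30854 = 3.45894.
Bound = exp(−3.45894) = 0.03146.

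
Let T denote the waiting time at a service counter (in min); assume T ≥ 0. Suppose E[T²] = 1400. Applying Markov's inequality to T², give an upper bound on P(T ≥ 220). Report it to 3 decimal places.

0.029

Since T ≥ 0, the event {T ≥ 220} is the same as {T² ≥ 48400}.
Markov's inequality applied to T² gives P(T² ≥ 48400) ≤ E[T²]/48400 = 1400/48400 = 0.0289.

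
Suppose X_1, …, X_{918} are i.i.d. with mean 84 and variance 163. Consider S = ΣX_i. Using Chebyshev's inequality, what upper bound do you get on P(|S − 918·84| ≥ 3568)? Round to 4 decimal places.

0.0118

Var(S) = n·Var(X_i) = 918·163 = 149634.
Chebyshev: P(|S − 918·84| ≥ 3568) ≤ Var(S)/3568² = 149634/12730624 = 0.0118.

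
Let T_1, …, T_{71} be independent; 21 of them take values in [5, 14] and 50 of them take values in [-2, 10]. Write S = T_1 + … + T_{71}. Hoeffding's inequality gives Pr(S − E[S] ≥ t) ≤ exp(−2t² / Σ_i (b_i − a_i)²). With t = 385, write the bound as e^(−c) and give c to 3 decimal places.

Σ(b_i − a_i)² = 21·9² + 50·12² = 8901.
c = 2t² / 8901 = 2·385² / 8901 = 33.3052.

33.305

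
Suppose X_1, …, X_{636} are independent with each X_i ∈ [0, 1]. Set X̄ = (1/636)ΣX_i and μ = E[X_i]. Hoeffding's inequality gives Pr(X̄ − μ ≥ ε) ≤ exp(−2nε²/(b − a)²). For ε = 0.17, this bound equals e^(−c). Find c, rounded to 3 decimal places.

c = 2nε²/(b − a)² = 2·636·0.17² / 1² = 36.7608.

36.761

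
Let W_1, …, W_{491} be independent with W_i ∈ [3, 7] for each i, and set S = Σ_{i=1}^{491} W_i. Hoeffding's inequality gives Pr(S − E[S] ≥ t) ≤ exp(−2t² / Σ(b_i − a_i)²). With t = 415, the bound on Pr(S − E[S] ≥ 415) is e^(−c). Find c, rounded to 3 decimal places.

43.845

Σ(b_i − a_i)² = 491·(4)² = 7856.
c = 2t²/7856 = 2·415²/7856 = 43.8455.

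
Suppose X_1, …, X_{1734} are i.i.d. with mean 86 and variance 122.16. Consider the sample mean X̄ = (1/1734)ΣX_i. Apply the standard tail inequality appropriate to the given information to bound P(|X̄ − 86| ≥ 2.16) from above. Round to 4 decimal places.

With mean and variance of each term known, Chebyshev's inequality bounds the deviation of the sum (or sample mean).
Var(X̄) = Var(X_i)/n = 122.16/1734 = 0.07045.
Chebyshev: P(|X̄ − 86| ≥ 2.16) ≤ Var(X̄)/(2.16)² = 122.16/(1734·2.16²) = 0.0151.

0.0151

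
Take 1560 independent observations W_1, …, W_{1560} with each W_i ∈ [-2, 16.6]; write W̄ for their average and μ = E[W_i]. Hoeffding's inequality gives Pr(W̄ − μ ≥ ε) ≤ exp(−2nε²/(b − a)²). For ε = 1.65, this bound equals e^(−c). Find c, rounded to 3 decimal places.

24.553

c = 2nε²/(b − a)² = 2·1560·1.65² / 18.6² = 24.5525.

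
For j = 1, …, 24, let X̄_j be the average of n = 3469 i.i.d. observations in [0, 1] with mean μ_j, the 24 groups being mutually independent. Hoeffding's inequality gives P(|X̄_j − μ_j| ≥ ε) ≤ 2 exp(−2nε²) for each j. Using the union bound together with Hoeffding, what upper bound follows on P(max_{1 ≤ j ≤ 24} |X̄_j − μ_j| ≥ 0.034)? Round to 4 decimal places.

0.0158

Per-experiment Hoeffding bound: 2·exp(−2·3469·0.034²) = 2·exp(−8.02033) = 0.00065742.
Union bound over 24 events: 24·0.00065742 = 0.01578.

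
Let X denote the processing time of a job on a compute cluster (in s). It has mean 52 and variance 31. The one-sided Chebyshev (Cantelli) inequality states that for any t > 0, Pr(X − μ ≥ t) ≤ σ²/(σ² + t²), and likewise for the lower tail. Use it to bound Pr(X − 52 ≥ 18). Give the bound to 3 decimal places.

Here σ² = 31 and t = 18, so σ² + t² = 355.
Cantelli's bound: 31/355 = 0.0873.

0.087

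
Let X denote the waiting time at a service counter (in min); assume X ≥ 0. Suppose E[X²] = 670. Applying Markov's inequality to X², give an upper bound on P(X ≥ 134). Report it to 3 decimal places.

Since X ≥ 0, the event {X ≥ 134} is the same as {X² ≥ 17956}.
Markov's inequality applied to X² gives P(X² ≥ 17956) ≤ E[X²]/17956 = 670/17956 = 0.0373.

0.037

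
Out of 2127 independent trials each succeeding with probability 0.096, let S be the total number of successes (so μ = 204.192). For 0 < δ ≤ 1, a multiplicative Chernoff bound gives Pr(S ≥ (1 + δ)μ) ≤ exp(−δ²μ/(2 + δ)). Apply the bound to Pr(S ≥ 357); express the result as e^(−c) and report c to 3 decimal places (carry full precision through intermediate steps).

Write 357 = (1 + δ)μ, so δ = 357/204.192 − 1 = 0.7483545…
Then the exponent is δ²μ/(2 + δ) = (357 − μ)² / (μ·(2 + δ)) = 41.608371.

41.608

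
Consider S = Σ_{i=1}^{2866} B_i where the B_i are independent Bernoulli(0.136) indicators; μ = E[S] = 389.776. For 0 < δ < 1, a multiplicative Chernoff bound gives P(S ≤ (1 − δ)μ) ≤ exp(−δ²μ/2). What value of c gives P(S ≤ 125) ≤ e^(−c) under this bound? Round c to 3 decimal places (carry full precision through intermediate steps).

Write 125 = (1 − δ)μ, so δ = 1 − 125/389.776 = 0.679303…
Then the exponent is δ²μ/2 = (μ − 125)²/(2μ) = 89.931563.

89.932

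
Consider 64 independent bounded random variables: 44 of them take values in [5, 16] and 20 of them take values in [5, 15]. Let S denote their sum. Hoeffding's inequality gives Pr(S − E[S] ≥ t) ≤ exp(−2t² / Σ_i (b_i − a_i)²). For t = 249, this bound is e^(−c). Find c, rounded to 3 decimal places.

Σ(b_i − a_i)² = 44·11² + 20·10² = 7324.
c = 2t² / 7324 = 2·249² / 7324 = 16.9309.

16.931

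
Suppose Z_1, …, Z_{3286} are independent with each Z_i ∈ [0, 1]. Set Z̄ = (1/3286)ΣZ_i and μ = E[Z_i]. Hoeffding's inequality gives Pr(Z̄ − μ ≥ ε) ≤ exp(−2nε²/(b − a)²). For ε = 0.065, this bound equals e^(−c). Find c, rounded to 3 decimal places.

27.767

c = 2nε²/(b − a)² = 2·3286·0.065² / 1² = 27.7667.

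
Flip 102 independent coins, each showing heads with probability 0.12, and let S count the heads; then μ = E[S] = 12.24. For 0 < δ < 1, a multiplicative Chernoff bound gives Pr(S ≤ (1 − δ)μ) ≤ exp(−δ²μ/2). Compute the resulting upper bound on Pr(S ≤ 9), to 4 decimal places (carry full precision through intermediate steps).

Write 9 = (1 − δ)μ, so δ = 1 − 9/12.24 = 0.2647059…
Then the exponent is δ²μ/2 = (μ − 9)²/(2μ) = 0.428824.
Bound = exp(−0.428824) = 0.65127.

0.6513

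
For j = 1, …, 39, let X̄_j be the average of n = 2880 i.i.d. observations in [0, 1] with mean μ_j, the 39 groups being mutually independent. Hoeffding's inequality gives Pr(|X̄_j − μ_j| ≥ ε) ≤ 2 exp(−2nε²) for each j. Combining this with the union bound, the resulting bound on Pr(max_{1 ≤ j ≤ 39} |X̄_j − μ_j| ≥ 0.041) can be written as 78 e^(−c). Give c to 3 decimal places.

Union bound over the 39 events: Pr(max_{1 ≤ j ≤ 39} |X̄_j − μ_j| ≥ 0.041) ≤ 39·2·exp(−2nε²) = 78 exp(−2·2880·0.041²).
So c = 2·2880·0.041² = 9.6826.

9.683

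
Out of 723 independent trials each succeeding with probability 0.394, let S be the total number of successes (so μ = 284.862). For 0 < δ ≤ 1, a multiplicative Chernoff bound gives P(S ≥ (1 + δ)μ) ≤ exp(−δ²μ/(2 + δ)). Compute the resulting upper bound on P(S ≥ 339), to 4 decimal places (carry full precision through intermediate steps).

0.0091

Write 339 = (1 + δ)μ, so δ = 339/284.862 − 1 = 0.1900499…
Then the exponent is δ²μ/(2 + δ) = (339 − μ)² / (μ·(2 + δ)) = 4.698031.
Bound = exp(−4.698031) = 0.00911.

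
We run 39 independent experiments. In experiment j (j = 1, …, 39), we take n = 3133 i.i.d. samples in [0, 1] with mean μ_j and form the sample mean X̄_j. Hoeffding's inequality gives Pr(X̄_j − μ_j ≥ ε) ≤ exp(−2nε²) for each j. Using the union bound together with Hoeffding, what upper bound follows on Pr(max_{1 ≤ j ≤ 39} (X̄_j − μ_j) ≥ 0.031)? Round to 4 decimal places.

Per-experiment Hoeffding bound: exp(−2·3133·0.031²) = exp(−6.02163) = 0.0024257.
Union bound over 39 events: 39·0.0024257 = 0.09460.

0.0946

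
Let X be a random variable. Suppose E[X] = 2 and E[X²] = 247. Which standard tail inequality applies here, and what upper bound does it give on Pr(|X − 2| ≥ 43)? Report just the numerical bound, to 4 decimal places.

0.1314

The first two moments determine the variance, so Chebyshev's inequality is the sharpest standard bound available.
Var(X) = E[X²] − (E[X])² = 247 − 4 = 243.
Chebyshev's inequality: Pr(|X − μ| ≥ t) ≤ Var(X)/t² = 243/1849 = 0.1314.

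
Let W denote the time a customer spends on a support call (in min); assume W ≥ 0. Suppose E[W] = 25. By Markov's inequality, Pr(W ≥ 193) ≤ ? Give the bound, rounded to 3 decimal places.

Markov's inequality: for a non-negative random variable, Pr(W ≥ a) ≤ E[W]/a.
Here E[W] = 25 and a = 193, so the bound is 25/193 = 0.1295.

0.130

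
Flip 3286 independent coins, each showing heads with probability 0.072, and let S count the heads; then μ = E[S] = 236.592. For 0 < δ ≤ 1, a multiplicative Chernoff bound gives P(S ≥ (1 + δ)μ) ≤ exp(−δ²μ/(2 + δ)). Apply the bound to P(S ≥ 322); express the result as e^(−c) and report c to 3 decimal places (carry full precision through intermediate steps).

13.059

Write 322 = (1 + δ)μ, so δ = 322/236.592 − 1 = 0.3609928…
Then the exponent is δ²μ/(2 + δ) = (322 − μ)² / (μ·(2 + δ)) = 13.058774.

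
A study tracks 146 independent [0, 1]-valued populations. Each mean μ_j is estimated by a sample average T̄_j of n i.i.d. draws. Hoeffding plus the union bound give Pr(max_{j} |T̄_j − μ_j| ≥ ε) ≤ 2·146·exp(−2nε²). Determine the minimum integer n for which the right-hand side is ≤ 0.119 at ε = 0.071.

Need 2·146·exp(−2nε²) ≤ 0.119, i.e. exp(−2nε²) ≤ 0.119/292.
So 2nε² ≥ ln(292/0.119) = 7.805386.
Hence n ≥ 7.805386/(2·0.071²) = 774.190.
The smallest integer n is 775.

775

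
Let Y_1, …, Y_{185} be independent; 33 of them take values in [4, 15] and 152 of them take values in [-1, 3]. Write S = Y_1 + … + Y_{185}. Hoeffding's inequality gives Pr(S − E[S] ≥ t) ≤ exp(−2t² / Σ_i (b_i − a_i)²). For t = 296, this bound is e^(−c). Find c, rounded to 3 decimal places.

Σ(b_i − a_i)² = 33·11² + 152·4² = 6425.
c = 2t² / 6425 = 2·296² / 6425 = 27.2735.

27.273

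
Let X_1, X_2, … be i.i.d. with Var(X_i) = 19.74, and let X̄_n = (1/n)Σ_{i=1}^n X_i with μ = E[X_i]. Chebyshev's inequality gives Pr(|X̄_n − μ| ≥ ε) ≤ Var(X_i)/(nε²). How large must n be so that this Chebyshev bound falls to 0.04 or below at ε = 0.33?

Require 19.74/(n·0.33²) ≤ 0.04, i.e. n ≥ 19.74/(0.04·0.33²) = 4531.680.
The smallest integer n is 4532.

4532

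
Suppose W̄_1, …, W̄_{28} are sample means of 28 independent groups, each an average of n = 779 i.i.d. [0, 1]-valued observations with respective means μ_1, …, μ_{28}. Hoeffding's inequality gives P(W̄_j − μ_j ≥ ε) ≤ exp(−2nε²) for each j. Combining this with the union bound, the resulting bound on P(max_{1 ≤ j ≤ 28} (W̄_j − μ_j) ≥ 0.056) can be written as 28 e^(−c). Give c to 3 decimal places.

Union bound over the 28 events: P(max_{1 ≤ j ≤ 28} (W̄_j − μ_j) ≥ 0.056) ≤ 28·exp(−2nε²) = 28 exp(−2·779·0.056²).
So c = 2·779·0.056² = 4.8859.

4.886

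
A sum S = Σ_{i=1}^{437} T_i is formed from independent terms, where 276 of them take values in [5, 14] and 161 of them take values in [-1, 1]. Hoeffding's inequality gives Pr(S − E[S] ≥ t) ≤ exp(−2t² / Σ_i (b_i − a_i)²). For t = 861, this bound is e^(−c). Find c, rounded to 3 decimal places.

64.463

Σ(b_i − a_i)² = 276·9² + 161·2² = 23000.
c = 2t² / 23000 = 2·861² / 23000 = 64.4627.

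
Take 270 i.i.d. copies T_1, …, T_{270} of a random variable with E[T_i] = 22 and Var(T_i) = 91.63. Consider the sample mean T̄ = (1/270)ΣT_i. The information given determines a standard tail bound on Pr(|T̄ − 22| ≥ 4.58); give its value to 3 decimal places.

With mean and variance of each term known, Chebyshev's inequality bounds the deviation of the sum (or sample mean).
Var(T̄) = Var(T_i)/n = 91.63/270 = 0.33937.
Chebyshev: Pr(|T̄ − 22| ≥ 4.58) ≤ Var(T̄)/(4.58)² = 91.63/(270·4.58²) = 0.0162.

0.016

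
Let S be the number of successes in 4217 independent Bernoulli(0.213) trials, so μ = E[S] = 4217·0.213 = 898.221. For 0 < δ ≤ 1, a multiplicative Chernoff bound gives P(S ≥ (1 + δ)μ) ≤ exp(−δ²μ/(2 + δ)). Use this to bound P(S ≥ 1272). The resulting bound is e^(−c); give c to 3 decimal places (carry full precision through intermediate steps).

64.376

Write 1272 = (1 + δ)μ, so δ = 1272/898.221 − 1 = 0.4161326…
Then the exponent is δ²μ/(2 + δ) = (1272 − μ)² / (μ·(2 + δ)) = 64.376274.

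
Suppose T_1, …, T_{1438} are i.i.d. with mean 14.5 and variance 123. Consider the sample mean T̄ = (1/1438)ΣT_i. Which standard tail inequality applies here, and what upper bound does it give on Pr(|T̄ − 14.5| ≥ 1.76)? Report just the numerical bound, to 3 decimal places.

0.028

With mean and variance of each term known, Chebyshev's inequality bounds the deviation of the sum (or sample mean).
Var(T̄) = Var(T_i)/n = 123/1438 = 0.085535.
Chebyshev: Pr(|T̄ − 14.5| ≥ 1.76) ≤ Var(T̄)/(1.76)² = 123/(1438·1.76²) = 0.0276.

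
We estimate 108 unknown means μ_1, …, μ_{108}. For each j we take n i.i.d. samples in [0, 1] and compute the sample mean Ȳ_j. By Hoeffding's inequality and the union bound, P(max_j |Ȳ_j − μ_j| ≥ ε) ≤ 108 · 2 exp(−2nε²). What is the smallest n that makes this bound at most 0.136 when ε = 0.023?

Need 2·108·exp(−2nε²) ≤ 0.136, i.e. exp(−2nε²) ≤ 0.136/216.
So 2nε² ≥ ln(216/0.136) = 7.370379.
Hence n ≥ 7.370379/(2·0.023²) = 6966.332.
The smallest integer n is 6967.

6967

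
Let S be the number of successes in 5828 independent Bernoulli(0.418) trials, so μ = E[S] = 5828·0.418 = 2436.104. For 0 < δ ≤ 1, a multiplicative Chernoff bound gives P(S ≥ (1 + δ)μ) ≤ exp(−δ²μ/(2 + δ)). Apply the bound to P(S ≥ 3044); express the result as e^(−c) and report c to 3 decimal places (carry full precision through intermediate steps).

Write 3044 = (1 + δ)μ, so δ = 3044/2436.104 − 1 = 0.2495361…
Then the exponent is δ²μ/(2 + δ) = (3044 − μ)² / (μ·(2 + δ)) = 67.432579.

67.433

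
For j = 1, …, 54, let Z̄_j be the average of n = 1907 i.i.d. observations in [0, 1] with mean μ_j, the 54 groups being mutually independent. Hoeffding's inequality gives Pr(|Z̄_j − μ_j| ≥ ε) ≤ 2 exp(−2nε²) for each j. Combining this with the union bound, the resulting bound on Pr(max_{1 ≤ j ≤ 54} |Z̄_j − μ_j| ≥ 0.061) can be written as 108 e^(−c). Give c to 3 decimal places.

Union bound over the 54 events: Pr(max_{1 ≤ j ≤ 54} |Z̄_j − μ_j| ≥ 0.061) ≤ 54·2·exp(−2nε²) = 108 exp(−2·1907·0.061²).
So c = 2·1907·0.061² = 14.1919.

14.192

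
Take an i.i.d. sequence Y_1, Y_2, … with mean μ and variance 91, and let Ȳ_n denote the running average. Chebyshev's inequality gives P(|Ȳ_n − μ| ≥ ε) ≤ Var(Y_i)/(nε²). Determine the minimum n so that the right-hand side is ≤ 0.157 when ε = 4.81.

Require 91/(n·4.81²) ≤ 0.157, i.e. n ≥ 91/(0.157·4.81²) = 25.053.
The smallest integer n is 26.

26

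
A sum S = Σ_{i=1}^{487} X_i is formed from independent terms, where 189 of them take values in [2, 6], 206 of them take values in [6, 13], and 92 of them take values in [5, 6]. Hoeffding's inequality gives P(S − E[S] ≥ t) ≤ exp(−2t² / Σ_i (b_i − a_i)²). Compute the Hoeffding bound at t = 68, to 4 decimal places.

0.4965

Σ(b_i − a_i)² = 189·4² + 206·7² + 92·1² = 13210.
Exponent = 2·68² / 13210 = 0.70008.
Bound = exp(−0.70008) = 0.49655.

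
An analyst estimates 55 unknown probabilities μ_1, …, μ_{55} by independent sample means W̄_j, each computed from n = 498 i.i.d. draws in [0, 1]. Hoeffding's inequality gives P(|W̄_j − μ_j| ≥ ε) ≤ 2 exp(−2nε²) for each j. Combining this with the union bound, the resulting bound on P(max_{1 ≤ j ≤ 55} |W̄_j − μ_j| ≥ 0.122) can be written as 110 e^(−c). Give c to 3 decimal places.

Union bound over the 55 events: P(max_{1 ≤ j ≤ 55} |W̄_j − μ_j| ≥ 0.122) ≤ 55·2·exp(−2nε²) = 110 exp(−2·498·0.122²).
So c = 2·498·0.122² = 14.8245.

14.824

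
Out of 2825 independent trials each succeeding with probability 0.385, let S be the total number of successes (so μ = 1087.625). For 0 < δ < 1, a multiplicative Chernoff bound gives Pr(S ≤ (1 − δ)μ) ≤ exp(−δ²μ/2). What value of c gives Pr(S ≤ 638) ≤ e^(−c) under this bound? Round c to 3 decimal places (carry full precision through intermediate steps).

92.938

Write 638 = (1 − δ)μ, so δ = 1 − 638/1087.625 = 0.4134008…
Then the exponent is δ²μ/2 = (μ − 638)²/(2μ) = 92.937658.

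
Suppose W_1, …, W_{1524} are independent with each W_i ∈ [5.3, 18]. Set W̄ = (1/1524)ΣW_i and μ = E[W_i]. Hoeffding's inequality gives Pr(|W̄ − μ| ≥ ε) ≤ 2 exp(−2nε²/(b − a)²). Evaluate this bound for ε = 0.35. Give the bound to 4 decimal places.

0.1975

Exponent: 2nε²/(b − a)² = 2·1524·0.35² / 12.7² = 2.31496.
Bound = 2·exp(−2.31496) = 0.19754.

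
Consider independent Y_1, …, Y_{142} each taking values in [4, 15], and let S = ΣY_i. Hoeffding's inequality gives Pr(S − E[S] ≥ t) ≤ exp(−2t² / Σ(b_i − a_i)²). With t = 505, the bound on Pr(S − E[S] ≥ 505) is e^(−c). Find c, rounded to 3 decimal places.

29.685

Σ(b_i − a_i)² = 142·(11)² = 17182.
c = 2t²/17182 = 2·505²/17182 = 29.6851.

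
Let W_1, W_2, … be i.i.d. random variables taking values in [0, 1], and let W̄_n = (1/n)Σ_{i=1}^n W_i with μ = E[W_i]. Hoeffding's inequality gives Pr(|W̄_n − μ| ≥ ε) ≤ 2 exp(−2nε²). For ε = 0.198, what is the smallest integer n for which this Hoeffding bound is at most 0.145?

Require 2·exp(−2nε²) ≤ 0.145, i.e. 2nε² ≥ ln(2/0.145) = 2.624169.
So n ≥ 2.624169 / (2·0.198²) = 33.468.
The smallest integer n is 34.

34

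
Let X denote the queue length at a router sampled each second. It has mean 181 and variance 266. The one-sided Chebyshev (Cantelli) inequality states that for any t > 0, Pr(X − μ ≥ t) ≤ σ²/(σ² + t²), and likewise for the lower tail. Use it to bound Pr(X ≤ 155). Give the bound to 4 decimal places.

Here σ² = 266 and t = 26, so σ² + t² = 942.
Cantelli's bound: 266/942 = 0.2824.

0.2824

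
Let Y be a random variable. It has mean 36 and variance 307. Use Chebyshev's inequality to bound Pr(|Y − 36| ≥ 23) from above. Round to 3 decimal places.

0.580

Chebyshev: Pr(|Y − μ| ≥ t) ≤ Var(Y)/t².
Bound = 307 / 529 = 0.5803.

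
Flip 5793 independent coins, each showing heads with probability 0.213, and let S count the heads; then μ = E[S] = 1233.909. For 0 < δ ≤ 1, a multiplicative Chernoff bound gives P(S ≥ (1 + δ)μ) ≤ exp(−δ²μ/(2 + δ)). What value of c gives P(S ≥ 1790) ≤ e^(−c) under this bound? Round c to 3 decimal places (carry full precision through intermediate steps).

102.264

Write 1790 = (1 + δ)μ, so δ = 1790/1233.909 − 1 = 0.4506742…
Then the exponent is δ²μ/(2 + δ) = (1790 − μ)² / (μ·(2 + δ)) = 102.264056.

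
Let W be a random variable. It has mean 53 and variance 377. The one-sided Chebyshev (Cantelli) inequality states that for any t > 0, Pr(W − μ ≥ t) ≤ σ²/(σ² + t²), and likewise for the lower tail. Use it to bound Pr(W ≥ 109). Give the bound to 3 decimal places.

Here σ² = 377 and t = 56, so σ² + t² = 3513.
Cantelli's bound: 377/3513 = 0.1073.

0.107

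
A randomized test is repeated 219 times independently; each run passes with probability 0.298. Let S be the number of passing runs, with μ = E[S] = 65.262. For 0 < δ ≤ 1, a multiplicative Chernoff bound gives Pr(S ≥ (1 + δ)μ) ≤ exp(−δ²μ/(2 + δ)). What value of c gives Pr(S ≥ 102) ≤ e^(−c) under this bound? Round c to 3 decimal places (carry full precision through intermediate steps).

Write 102 = (1 + δ)μ, so δ = 102/65.262 − 1 = 0.562931…
Then the exponent is δ²μ/(2 + δ) = (102 − μ)² / (μ·(2 + δ)) = 8.069260.

8.069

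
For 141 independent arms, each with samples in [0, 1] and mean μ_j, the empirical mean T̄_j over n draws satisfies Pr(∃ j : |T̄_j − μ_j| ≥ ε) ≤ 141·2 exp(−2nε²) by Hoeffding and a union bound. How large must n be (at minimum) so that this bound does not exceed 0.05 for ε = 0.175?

142

Need 2·141·exp(−2nε²) ≤ 0.05, i.e. exp(−2nε²) ≤ 0.05/282.
So 2nε² ≥ ln(282/0.05) = 8.637639.
Hence n ≥ 8.637639/(2·0.175²) = 141.023.
The smallest integer n is 142.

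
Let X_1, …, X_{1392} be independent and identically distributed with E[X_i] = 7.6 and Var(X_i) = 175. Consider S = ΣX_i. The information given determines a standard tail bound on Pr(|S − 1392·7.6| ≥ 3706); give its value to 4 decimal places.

With mean and variance of each term known, Chebyshev's inequality bounds the deviation of the sum (or sample mean).
Var(S) = n·Var(X_i) = 1392·175 = 243600.
Chebyshev: Pr(|S − 1392·7.6| ≥ 3706) ≤ Var(S)/3706² = 243600/13734436 = 0.0177.

0.0177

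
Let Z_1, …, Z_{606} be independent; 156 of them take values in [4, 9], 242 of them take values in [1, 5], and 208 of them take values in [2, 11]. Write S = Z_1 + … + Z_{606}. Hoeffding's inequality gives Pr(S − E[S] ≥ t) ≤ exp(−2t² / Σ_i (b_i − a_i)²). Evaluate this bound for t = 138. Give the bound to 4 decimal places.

0.2129

Σ(b_i − a_i)² = 156·5² + 242·4² + 208·9² = 24620.
Exponent = 2·138² / 24620 = 1.54703.
Bound = exp(−1.54703) = 0.21288.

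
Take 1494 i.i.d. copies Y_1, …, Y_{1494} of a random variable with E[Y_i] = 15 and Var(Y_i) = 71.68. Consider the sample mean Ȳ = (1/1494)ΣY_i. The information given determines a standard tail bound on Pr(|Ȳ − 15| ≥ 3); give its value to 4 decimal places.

0.0053

With mean and variance of each term known, Chebyshev's inequality bounds the deviation of the sum (or sample mean).
Var(Ȳ) = Var(Y_i)/n = 71.68/1494 = 0.047979.
Chebyshev: Pr(|Ȳ − 15| ≥ 3) ≤ Var(Ȳ)/(3)² = 71.68/(1494·3²) = 0.0053.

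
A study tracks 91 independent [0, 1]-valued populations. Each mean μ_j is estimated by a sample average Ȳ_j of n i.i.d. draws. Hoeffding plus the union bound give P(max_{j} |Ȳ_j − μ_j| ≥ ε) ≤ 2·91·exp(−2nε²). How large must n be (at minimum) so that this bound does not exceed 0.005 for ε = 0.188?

Need 2·91·exp(−2nε²) ≤ 0.005, i.e. exp(−2nε²) ≤ 0.005/182.
So 2nε² ≥ ln(182/0.005) = 10.502324.
Hence n ≥ 10.502324/(2·0.188²) = 148.573.
The smallest integer n is 149.

149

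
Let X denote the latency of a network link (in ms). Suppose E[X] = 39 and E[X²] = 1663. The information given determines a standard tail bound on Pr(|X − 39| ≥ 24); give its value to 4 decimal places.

The first two moments determine the variance, so Chebyshev's inequality is the sharpest standard bound available.
Var(X) = E[X²] − (E[X])² = 1663 − 1521 = 142.
Chebyshev's inequality: Pr(|X − μ| ≥ t) ≤ Var(X)/t² = 142/576 = 0.2465.

0.2465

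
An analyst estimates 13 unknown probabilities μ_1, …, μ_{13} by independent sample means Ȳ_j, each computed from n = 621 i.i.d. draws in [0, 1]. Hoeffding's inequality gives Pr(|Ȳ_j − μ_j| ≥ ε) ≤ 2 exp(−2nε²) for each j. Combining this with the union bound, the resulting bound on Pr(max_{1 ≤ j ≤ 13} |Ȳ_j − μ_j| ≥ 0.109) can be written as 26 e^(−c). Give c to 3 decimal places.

Union bound over the 13 events: Pr(max_{1 ≤ j ≤ 13} |Ȳ_j − μ_j| ≥ 0.109) ≤ 13·2·exp(−2nε²) = 26 exp(−2·621·0.109²).
So c = 2·621·0.109² = 14.7562.

14.756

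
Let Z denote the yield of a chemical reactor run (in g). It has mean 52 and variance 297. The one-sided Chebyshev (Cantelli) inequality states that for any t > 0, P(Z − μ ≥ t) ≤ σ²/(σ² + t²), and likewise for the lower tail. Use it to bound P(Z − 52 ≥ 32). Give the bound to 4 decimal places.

0.2248

Here σ² = 297 and t = 32, so σ² + t² = 1321.
Cantelli's bound: 297/1321 = 0.2248.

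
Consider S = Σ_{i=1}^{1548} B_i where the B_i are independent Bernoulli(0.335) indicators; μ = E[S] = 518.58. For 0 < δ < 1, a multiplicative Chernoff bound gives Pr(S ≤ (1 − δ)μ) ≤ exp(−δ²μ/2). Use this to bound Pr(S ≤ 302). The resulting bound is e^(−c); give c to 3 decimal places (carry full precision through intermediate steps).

Write 302 = (1 − δ)μ, so δ = 1 − 302/518.58 = 0.4176405…
Then the exponent is δ²μ/2 = (μ − 302)²/(2μ) = 45.226288.

45.226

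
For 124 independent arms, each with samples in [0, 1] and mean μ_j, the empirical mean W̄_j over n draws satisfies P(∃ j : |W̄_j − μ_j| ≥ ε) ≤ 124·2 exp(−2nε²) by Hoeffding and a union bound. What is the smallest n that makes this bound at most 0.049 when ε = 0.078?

Need 2·124·exp(−2nε²) ≤ 0.049, i.e. exp(−2nε²) ≤ 0.049/248.
So 2nε² ≥ ln(248/0.049) = 8.529364.
Hence n ≥ 8.529364/(2·0.078²) = 700.967.
The smallest integer n is 701.

701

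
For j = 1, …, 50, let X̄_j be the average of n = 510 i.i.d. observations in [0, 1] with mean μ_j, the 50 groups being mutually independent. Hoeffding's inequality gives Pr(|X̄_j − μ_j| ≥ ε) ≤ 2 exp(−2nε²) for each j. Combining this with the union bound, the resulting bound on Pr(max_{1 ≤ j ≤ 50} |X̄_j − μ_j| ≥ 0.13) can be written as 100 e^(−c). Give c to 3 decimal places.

Union bound over the 50 events: Pr(max_{1 ≤ j ≤ 50} |X̄_j − μ_j| ≥ 0.13) ≤ 50·2·exp(−2nε²) = 100 exp(−2·510·0.13²).
So c = 2·510·0.13² = 17.2380.

17.238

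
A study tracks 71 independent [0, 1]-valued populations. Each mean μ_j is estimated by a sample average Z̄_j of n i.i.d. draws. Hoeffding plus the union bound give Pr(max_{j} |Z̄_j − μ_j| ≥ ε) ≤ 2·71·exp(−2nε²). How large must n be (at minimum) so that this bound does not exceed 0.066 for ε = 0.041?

2283

Need 2·71·exp(−2nε²) ≤ 0.066, i.e. exp(−2nε²) ≤ 0.066/142.
So 2nε² ≥ ln(142/0.066) = 7.673928.
Hence n ≥ 7.673928/(2·0.041²) = 2282.548.
The smallest integer n is 2283.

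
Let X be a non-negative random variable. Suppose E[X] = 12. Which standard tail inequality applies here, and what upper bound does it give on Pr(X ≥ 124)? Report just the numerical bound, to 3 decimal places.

Only the mean of a non-negative variable is known, so Markov's inequality is the applicable tail bound.
Markov's inequality: for a non-negative random variable, Pr(X ≥ a) ≤ E[X]/a.
Here E[X] = 12 and a = 124, so the bound is 12/124 = 0.0968.

0.097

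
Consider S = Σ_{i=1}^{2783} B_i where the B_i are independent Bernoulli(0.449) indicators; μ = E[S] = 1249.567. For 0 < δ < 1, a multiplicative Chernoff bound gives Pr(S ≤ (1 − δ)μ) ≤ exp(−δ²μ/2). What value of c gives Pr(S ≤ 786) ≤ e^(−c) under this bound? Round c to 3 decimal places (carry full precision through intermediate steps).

Write 786 = (1 − δ)μ, so δ = 1 − 786/1249.567 = 0.3709821…
Then the exponent is δ²μ/2 = (μ − 786)²/(2μ) = 85.987531.

85.988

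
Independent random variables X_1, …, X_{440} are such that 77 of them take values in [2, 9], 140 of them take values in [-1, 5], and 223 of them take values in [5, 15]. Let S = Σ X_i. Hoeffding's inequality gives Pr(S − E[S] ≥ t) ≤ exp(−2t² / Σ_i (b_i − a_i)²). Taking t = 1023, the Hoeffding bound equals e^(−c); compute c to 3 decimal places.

Σ(b_i − a_i)² = 77·7² + 140·6² + 223·10² = 31113.
c = 2t² / 31113 = 2·1023² / 31113 = 67.2728.

67.273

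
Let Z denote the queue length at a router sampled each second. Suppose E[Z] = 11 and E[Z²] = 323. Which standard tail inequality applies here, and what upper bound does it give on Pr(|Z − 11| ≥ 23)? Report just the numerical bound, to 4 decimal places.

0.3819

The first two moments determine the variance, so Chebyshev's inequality is the sharpest standard bound available.
Var(Z) = E[Z²] − (E[Z])² = 323 − 121 = 202.
Chebyshev's inequality: Pr(|Z − μ| ≥ t) ≤ Var(Z)/t² = 202/529 = 0.3819.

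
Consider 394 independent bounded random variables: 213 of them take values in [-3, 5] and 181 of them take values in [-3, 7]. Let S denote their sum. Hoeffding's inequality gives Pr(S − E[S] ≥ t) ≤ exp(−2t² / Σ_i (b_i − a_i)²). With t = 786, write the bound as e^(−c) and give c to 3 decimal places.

Σ(b_i − a_i)² = 213·8² + 181·10² = 31732.
c = 2t² / 31732 = 2·786² / 31732 = 38.9384.

38.938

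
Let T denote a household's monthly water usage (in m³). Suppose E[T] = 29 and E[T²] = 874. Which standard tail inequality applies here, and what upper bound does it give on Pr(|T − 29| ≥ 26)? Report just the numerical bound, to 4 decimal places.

0.0488

The first two moments determine the variance, so Chebyshev's inequality is the sharpest standard bound available.
Var(T) = E[T²] − (E[T])² = 874 − 841 = 33.
Chebyshev's inequality: Pr(|T − μ| ≥ t) ≤ Var(T)/t² = 33/676 = 0.0488.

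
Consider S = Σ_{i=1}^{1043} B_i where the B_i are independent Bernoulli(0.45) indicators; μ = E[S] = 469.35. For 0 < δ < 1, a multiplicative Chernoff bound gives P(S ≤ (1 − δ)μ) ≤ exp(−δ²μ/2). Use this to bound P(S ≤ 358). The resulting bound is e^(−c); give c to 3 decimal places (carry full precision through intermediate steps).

Write 358 = (1 − δ)μ, so δ = 1 − 358/469.35 = 0.237243…
Then the exponent is δ²μ/2 = (μ − 358)²/(2μ) = 13.208504.

13.209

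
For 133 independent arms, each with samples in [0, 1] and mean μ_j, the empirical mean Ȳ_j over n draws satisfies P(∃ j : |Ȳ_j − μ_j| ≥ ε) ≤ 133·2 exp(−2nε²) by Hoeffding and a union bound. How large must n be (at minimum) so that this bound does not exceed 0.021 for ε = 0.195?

125

Need 2·133·exp(−2nε²) ≤ 0.021, i.e. exp(−2nε²) ≤ 0.021/266.
So 2nε² ≥ ln(266/0.021) = 9.446729.
Hence n ≥ 9.446729/(2·0.195²) = 124.217.
The smallest integer n is 125.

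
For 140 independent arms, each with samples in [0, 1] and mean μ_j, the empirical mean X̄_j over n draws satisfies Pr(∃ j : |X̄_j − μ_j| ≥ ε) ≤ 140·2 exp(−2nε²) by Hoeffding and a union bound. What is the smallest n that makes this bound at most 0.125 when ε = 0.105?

Need 2·140·exp(−2nε²) ≤ 0.125, i.e. exp(−2nε²) ≤ 0.125/280.
So 2nε² ≥ ln(280/0.125) = 7.714231.
Hence n ≥ 7.714231/(2·0.105²) = 349.852.
The smallest integer n is 350.

350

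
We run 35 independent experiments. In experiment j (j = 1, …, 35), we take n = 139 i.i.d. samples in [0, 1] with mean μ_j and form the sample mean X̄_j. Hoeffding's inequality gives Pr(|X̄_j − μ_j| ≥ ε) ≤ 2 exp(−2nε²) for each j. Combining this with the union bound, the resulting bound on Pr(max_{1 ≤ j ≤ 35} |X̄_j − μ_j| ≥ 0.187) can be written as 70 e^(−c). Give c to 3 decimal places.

9.721

Union bound over the 35 events: Pr(max_{1 ≤ j ≤ 35} |X̄_j − μ_j| ≥ 0.187) ≤ 35·2·exp(−2nε²) = 70 exp(−2·139·0.187²).
So c = 2·139·0.187² = 9.7214.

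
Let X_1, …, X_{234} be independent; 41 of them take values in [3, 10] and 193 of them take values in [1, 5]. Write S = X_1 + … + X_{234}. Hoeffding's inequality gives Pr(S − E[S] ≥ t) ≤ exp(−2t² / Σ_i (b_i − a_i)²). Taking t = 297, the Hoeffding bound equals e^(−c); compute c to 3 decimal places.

Σ(b_i − a_i)² = 41·7² + 193·4² = 5097.
c = 2t² / 5097 = 2·297² / 5097 = 34.6121.

34.612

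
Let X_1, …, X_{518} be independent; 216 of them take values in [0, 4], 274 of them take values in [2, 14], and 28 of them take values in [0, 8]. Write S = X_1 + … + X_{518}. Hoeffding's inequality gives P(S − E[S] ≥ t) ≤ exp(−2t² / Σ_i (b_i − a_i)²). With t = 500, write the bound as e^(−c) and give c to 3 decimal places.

11.185

Σ(b_i − a_i)² = 216·4² + 274·12² + 28·8² = 44704.
c = 2t² / 44704 = 2·500² / 44704 = 11.1847.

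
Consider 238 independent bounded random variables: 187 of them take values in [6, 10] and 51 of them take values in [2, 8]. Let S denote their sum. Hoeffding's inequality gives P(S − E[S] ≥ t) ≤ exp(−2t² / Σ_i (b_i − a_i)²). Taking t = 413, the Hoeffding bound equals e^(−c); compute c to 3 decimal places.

Σ(b_i − a_i)² = 187·4² + 51·6² = 4828.
c = 2t² / 4828 = 2·413² / 4828 = 70.6582.

70.658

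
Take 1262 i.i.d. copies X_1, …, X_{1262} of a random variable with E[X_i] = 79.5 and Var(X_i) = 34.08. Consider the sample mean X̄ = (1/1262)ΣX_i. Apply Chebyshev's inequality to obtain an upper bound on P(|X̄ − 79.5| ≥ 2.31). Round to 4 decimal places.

0.0051

Var(X̄) = Var(X_i)/n = 34.08/1262 = 0.027005.
Chebyshev: P(|X̄ − 79.5| ≥ 2.31) ≤ Var(X̄)/(2.31)² = 34.08/(1262·2.31²) = 0.0051.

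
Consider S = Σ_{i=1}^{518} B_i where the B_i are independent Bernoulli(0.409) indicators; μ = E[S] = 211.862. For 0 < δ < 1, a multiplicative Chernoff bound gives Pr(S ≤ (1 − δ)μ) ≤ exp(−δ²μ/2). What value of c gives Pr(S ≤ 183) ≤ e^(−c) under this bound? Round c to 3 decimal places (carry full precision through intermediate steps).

1.966

Write 183 = (1 − δ)μ, so δ = 1 − 183/211.862 = 0.1362302…
Then the exponent is δ²μ/2 = (μ − 183)²/(2μ) = 1.965938.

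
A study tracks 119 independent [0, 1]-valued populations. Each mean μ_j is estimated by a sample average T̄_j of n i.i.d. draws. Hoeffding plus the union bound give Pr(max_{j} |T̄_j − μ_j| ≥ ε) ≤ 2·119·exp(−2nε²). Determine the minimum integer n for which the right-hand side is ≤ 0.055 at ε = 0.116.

312

Need 2·119·exp(−2nε²) ≤ 0.055, i.e. exp(−2nε²) ≤ 0.055/238.
So 2nε² ≥ ln(238/0.055) = 8.372693.
Hence n ≥ 8.372693/(2·0.116²) = 311.114.
The smallest integer n is 312.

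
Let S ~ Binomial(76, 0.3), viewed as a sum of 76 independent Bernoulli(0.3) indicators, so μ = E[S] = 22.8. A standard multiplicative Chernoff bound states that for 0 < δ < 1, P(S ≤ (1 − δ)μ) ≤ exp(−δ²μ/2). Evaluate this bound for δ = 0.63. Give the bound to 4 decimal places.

0.0108

Exponent = δ²μ/2 = 0.63²·22.8/2 = 4.5247.
Bound = exp(−4.5247) = 0.01084.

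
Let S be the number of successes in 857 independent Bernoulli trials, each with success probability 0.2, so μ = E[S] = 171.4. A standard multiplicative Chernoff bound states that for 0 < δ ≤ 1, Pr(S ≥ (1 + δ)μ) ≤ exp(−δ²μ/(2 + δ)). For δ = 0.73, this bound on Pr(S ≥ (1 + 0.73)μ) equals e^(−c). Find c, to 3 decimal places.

c = δ²μ/(2 + δ) = 0.73²·171.4/(2 + 0.73) = 33.4575.

33.458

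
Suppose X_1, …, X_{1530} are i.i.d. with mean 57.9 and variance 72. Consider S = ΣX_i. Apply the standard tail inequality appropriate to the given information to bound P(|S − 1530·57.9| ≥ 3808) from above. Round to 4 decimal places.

With mean and variance of each term known, Chebyshev's inequality bounds the deviation of the sum (or sample mean).
Var(S) = n·Var(X_i) = 1530·72 = 110160.
Chebyshev: P(|S − 1530·57.9| ≥ 3808) ≤ Var(S)/3808² = 110160/14500864 = 0.0076.

0.0076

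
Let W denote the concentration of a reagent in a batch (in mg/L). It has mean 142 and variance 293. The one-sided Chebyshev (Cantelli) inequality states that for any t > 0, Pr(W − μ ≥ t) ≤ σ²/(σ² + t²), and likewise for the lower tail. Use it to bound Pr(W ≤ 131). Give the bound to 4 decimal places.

Here σ² = 293 and t = 11, so σ² + t² = 414.
Cantelli's bound: 293/414 = 0.7077.

0.7077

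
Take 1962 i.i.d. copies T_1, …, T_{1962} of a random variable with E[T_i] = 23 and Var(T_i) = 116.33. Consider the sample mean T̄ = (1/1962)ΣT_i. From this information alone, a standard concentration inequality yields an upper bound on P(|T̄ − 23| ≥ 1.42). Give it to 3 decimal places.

With mean and variance of each term known, Chebyshev's inequality bounds the deviation of the sum (or sample mean).
Var(T̄) = Var(T_i)/n = 116.33/1962 = 0.059292.
Chebyshev: P(|T̄ − 23| ≥ 1.42) ≤ Var(T̄)/(1.42)² = 116.33/(1962·1.42²) = 0.0294.

0.029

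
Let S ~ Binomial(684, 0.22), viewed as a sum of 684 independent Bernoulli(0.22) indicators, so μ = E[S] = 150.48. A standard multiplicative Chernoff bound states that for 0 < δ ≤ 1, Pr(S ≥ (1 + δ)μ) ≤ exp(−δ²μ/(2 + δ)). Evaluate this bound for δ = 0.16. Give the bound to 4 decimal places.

0.1681

Exponent = δ²μ/(2 + δ) = 0.16²·150.48/2.16 = 1.7835.
Bound = exp(−1.7835) = 0.16805.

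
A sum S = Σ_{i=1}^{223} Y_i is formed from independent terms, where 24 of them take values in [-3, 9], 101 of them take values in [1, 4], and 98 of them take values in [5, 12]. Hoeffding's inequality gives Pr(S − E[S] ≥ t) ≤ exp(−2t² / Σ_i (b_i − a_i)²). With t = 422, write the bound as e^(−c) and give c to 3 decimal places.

38.853

Σ(b_i − a_i)² = 24·12² + 101·3² + 98·7² = 9167.
c = 2t² / 9167 = 2·422² / 9167 = 38.8533.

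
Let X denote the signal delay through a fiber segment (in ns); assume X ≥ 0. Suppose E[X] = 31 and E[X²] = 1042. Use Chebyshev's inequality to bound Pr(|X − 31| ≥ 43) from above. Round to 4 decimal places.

Var(X) = E[X²] − (E[X])² = 1042 − 961 = 81.
Chebyshev's inequality: Pr(|X − μ| ≥ t) ≤ Var(X)/t² = 81/1849 = 0.0438.

0.0438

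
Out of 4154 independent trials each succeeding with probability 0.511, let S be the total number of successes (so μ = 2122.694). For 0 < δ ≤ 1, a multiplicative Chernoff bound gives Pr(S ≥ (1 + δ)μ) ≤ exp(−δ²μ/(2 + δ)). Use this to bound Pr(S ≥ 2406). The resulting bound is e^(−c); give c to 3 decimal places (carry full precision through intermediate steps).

17.723

Write 2406 = (1 + δ)μ, so δ = 2406/2122.694 − 1 = 0.1334653…
Then the exponent is δ²μ/(2 + δ) = (2406 − μ)² / (μ·(2 + δ)) = 17.723054.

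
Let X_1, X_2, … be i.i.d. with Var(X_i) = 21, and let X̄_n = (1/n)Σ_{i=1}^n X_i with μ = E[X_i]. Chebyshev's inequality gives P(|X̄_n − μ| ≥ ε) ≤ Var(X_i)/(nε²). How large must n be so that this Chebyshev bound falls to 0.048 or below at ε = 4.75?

20

Require 21/(n·4.75²) ≤ 0.048, i.e. n ≥ 21/(0.048·4.75²) = 19.391.
The smallest integer n is 20.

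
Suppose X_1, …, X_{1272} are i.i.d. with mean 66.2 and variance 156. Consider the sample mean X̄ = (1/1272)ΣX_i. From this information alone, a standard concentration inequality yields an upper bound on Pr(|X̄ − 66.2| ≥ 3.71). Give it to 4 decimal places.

0.0089

With mean and variance of each term known, Chebyshev's inequality bounds the deviation of the sum (or sample mean).
Var(X̄) = Var(X_i)/n = 156/1272 = 0.12264.
Chebyshev: Pr(|X̄ − 66.2| ≥ 3.71) ≤ Var(X̄)/(3.71)² = 156/(1272·3.71²) = 0.0089.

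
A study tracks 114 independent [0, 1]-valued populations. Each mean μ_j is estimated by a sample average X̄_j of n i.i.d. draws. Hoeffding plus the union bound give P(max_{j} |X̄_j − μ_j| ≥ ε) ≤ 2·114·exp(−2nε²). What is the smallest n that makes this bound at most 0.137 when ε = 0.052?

Need 2·114·exp(−2nε²) ≤ 0.137, i.e. exp(−2nε²) ≤ 0.137/228.
So 2nε² ≥ ln(228/0.137) = 7.417120.
Hence n ≥ 7.417120/(2·0.052²) = 1371.509.
The smallest integer n is 1372.

1372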